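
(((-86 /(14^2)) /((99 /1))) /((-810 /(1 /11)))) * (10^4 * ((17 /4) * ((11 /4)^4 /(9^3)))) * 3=11056375 /2222131968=0.00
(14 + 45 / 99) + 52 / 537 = 85955 / 5907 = 14.55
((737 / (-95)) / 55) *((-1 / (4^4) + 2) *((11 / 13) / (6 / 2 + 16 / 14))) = -0.06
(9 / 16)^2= 81 / 256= 0.32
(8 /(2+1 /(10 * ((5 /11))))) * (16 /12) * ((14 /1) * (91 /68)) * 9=509600 /629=810.17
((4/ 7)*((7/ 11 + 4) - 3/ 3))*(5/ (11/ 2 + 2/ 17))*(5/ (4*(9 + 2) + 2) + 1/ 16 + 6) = 3860700/ 338261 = 11.41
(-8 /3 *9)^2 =576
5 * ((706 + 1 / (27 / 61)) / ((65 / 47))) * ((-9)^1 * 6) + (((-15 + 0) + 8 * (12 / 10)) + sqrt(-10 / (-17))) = -691397 / 5 + sqrt(170) / 17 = -138278.63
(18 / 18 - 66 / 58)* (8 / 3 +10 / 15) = -40 / 87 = -0.46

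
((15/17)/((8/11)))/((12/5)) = 275/544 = 0.51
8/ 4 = 2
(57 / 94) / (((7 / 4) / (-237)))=-27018 / 329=-82.12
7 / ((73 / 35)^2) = 8575 / 5329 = 1.61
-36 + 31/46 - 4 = -1809/46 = -39.33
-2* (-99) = 198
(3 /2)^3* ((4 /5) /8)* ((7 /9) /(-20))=-21 /1600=-0.01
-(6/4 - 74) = 145/2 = 72.50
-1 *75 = -75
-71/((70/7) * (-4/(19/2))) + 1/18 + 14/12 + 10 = 20221/720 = 28.08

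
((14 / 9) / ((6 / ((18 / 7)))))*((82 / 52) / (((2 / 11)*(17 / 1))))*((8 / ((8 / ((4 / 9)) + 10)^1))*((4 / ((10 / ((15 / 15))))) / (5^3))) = 902 / 2900625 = 0.00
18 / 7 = 2.57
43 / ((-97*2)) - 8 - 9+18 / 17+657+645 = 4240691 / 3298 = 1285.84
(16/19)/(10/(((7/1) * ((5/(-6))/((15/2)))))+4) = -56/589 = -0.10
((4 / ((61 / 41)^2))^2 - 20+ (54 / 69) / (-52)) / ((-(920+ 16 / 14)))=970787927767 / 53388233695264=0.02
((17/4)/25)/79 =17/7900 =0.00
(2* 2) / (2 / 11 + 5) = 44 / 57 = 0.77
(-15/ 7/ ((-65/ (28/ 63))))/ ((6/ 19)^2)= 361/ 2457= 0.15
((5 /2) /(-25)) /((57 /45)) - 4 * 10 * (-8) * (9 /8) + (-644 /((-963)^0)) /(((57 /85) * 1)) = -68449 /114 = -600.43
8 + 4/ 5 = 44/ 5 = 8.80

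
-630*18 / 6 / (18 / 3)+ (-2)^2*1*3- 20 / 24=-1823 / 6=-303.83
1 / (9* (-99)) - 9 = -8020 / 891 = -9.00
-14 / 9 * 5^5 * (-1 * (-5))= -218750 / 9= -24305.56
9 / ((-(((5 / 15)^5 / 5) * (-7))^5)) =23829992140584375 / 16807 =1417861137656.00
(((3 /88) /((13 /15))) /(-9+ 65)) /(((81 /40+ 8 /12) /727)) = 490725 /2586584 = 0.19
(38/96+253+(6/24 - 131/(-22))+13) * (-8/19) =-143933/1254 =-114.78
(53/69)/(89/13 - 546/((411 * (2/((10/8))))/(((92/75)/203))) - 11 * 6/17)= 0.26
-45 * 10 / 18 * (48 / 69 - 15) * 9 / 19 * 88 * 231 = 1504780200 / 437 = 3443432.95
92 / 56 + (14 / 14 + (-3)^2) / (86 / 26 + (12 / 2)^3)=67393 / 39914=1.69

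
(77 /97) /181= 77 /17557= 0.00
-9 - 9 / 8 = -81 / 8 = -10.12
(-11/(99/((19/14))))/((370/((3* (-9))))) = 57/5180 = 0.01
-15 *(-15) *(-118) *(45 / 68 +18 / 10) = -2222235 / 34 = -65359.85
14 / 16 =7 / 8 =0.88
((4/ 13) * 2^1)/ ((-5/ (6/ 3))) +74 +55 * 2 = 11944/ 65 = 183.75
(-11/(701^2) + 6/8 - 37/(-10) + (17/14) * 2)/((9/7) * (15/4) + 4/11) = 5205393853/3923836985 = 1.33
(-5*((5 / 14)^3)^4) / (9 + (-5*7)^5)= 1220703125 / 2977670068791038222336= 0.00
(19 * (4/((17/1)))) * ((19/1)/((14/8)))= 5776/119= 48.54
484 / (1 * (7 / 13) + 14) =6292 / 189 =33.29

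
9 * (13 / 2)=58.50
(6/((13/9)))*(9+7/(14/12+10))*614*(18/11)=40177.56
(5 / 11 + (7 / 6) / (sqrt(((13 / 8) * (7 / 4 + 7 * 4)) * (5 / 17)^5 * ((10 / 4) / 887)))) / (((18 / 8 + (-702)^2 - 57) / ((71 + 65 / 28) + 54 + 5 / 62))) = 32525 / 276751167 + 1503956 * sqrt(80717) / 24530217075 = 0.02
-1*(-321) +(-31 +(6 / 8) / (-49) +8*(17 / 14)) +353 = 127929 / 196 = 652.70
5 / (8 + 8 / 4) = 1 / 2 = 0.50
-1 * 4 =-4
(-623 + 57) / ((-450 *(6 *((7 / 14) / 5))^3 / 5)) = 7075 / 243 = 29.12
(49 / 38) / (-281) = -49 / 10678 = -0.00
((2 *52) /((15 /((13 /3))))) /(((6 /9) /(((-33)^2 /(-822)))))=-40898 /685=-59.71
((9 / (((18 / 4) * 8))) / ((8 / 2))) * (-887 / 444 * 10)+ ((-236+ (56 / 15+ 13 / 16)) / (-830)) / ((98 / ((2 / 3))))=-675365281 / 541724400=-1.25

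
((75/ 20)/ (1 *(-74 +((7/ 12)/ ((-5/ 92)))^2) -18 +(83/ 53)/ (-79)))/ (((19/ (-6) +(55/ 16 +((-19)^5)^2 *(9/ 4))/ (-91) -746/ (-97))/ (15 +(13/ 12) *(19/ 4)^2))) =-134945927137125/ 3206556710625170623037632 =-0.00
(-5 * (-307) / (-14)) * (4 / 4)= -1535 / 14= -109.64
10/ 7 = 1.43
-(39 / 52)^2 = -9 / 16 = -0.56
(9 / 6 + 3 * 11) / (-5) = -69 / 10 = -6.90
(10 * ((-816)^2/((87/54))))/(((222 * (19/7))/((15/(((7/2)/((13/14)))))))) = 3895257600/142709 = 27295.11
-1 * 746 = -746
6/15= 2/5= 0.40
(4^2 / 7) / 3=16 / 21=0.76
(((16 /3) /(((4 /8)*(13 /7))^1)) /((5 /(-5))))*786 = -58688 /13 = -4514.46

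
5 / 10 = 1 / 2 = 0.50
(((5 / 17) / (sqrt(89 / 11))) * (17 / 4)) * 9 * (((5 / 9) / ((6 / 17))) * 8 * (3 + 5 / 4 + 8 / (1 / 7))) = 102425 * sqrt(979) / 1068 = 3000.72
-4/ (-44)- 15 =-14.91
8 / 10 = 4 / 5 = 0.80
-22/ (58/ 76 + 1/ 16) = -6688/ 251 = -26.65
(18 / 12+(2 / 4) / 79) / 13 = 119 / 1027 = 0.12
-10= -10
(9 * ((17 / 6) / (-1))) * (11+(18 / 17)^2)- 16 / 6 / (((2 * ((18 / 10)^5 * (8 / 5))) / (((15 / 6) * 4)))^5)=-46352781345615979334791085754829 / 149966018036877238383749935104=-309.09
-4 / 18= -0.22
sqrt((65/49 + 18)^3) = 84.96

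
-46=-46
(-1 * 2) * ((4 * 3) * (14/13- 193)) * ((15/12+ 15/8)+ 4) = 426645/13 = 32818.85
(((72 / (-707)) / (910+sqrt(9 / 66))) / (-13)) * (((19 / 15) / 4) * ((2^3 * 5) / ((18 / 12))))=133760 / 1840037897 - 608 * sqrt(66) / 167443448627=0.00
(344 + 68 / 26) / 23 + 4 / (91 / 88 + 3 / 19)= 10980170 / 595907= 18.43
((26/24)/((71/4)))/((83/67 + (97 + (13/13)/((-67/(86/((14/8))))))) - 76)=6097/2148318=0.00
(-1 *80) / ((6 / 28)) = -1120 / 3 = -373.33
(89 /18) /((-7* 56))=-89 /7056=-0.01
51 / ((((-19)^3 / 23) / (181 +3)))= -215832 / 6859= -31.47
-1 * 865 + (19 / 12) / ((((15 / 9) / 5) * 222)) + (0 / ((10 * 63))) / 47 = -768101 / 888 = -864.98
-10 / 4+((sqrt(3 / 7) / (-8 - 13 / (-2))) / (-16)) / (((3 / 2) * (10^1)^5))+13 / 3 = sqrt(21) / 25200000+11 / 6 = 1.83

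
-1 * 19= -19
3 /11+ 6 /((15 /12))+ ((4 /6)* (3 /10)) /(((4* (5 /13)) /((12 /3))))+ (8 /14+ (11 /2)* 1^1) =44907 /3850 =11.66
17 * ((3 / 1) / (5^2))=51 / 25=2.04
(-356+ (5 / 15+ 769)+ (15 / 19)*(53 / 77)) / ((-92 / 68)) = -30880585 / 100947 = -305.91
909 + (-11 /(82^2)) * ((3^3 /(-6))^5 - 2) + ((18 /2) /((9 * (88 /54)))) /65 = 140311590209 /153845120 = 912.03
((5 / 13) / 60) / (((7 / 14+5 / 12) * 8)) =1 / 1144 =0.00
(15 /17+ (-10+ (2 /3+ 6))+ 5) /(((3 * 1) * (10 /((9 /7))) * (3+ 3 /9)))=39 /1190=0.03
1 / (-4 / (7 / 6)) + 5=113 / 24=4.71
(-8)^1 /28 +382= 2672 /7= 381.71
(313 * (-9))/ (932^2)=-2817/ 868624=-0.00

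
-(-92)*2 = 184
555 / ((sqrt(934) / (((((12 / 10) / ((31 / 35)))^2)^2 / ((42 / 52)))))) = 1069089840 * sqrt(934) / 431284307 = 75.76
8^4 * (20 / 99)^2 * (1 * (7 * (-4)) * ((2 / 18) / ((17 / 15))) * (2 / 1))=-458752000 / 499851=-917.78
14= 14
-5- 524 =-529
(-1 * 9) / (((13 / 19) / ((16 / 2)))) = -1368 / 13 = -105.23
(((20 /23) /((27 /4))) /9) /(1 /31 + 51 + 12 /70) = 21700 /77625621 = 0.00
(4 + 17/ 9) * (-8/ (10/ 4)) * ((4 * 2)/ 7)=-6784/ 315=-21.54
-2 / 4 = -1 / 2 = -0.50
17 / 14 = 1.21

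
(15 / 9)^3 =125 / 27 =4.63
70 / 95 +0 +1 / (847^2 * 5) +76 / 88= 1.60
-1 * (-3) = 3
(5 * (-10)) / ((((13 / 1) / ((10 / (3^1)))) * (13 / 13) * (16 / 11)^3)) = -166375 / 39936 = -4.17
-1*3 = -3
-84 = -84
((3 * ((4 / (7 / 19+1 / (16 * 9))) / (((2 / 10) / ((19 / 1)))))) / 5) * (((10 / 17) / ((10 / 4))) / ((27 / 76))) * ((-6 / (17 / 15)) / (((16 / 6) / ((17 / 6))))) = -39507840 / 17459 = -2262.89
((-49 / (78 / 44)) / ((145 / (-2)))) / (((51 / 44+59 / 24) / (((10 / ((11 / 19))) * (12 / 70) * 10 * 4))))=4494336 / 360035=12.48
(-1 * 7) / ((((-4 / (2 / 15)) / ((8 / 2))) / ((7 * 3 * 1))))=98 / 5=19.60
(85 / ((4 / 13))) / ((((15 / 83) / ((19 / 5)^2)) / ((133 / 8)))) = 880702459 / 2400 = 366959.36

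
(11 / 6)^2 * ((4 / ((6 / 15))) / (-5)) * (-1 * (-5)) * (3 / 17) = -605 / 102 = -5.93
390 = 390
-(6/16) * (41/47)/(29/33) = -4059/10904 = -0.37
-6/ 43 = -0.14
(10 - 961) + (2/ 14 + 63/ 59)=-949.79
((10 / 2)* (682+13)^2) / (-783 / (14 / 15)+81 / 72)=-2882.69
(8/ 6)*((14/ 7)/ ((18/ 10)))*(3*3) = 40/ 3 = 13.33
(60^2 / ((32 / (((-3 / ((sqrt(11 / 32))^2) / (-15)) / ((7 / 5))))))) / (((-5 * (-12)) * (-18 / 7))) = -10 / 33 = -0.30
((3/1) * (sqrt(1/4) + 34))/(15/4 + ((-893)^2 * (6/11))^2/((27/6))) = 50094/20349597045047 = 0.00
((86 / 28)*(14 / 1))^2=1849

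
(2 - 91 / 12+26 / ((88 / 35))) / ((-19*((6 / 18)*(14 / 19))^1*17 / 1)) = -157 / 2618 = -0.06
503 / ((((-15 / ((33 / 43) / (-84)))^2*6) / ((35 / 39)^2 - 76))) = -6960962173 / 2976569013600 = -0.00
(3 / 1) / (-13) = -0.23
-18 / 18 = -1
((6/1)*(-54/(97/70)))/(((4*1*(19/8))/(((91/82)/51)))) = -687960/1284571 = -0.54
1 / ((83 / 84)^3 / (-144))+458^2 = 119854978892 / 571787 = 209614.73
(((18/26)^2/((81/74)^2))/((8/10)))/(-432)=-6845/5913648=-0.00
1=1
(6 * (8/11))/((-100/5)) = -12/55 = -0.22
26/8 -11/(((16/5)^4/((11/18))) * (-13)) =49915753/15335424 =3.25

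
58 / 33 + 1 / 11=61 / 33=1.85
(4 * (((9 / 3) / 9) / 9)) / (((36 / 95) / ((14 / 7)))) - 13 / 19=451 / 4617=0.10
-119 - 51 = -170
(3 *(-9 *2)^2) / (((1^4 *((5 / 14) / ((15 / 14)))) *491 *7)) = 2916 / 3437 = 0.85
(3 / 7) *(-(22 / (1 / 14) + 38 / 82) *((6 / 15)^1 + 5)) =-1024407 / 1435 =-713.87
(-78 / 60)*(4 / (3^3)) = -0.19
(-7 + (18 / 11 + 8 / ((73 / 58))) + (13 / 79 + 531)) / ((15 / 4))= 135033796 / 951555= 141.91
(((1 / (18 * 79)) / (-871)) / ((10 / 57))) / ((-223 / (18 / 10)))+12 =18413288457 / 1534440700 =12.00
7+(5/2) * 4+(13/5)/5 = 438/25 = 17.52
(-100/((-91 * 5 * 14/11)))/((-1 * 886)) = -55/282191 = -0.00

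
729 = 729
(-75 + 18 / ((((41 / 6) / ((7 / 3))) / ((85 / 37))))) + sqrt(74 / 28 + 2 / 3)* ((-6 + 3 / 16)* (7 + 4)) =-341* sqrt(5838) / 224-92355 / 1517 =-177.20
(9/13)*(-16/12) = -12/13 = -0.92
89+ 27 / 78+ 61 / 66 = 38726 / 429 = 90.27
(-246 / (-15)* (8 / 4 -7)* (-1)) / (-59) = -82 / 59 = -1.39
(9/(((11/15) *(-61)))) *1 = -135/671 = -0.20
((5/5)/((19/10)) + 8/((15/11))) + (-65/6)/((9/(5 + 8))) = -47479/5130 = -9.26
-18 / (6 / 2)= -6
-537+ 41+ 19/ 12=-5933/ 12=-494.42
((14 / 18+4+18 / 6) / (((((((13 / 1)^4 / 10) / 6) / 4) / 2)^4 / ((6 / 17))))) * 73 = 180840038400000 / 11312082356114057297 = 0.00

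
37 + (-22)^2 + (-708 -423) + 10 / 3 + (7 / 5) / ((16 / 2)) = -72779 / 120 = -606.49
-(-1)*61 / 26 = 61 / 26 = 2.35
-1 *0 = 0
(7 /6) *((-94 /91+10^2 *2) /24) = 9053 /936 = 9.67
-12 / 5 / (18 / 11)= -22 / 15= -1.47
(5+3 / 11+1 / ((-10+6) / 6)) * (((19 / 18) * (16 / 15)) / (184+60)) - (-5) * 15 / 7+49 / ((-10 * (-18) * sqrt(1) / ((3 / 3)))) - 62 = -25869089 / 507276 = -51.00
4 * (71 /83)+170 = 14394 /83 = 173.42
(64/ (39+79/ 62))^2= 15745024/ 6235009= 2.53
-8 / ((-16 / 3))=3 / 2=1.50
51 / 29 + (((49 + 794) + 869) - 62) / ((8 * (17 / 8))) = 48717 / 493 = 98.82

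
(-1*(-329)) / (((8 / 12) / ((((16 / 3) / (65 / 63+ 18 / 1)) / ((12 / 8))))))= 110544 / 1199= 92.20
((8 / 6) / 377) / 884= 1 / 249951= 0.00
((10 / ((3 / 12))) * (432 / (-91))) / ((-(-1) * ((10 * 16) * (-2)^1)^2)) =-27 / 14560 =-0.00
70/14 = 5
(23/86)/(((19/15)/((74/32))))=12765/26144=0.49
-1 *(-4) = 4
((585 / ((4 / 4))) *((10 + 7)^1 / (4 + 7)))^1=904.09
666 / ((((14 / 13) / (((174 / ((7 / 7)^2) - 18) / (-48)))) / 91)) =-731601 / 4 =-182900.25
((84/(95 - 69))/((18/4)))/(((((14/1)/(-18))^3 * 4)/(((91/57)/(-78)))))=27/3458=0.01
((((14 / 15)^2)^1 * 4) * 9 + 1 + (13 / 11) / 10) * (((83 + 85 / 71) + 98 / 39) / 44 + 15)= 923356333 / 1675245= 551.18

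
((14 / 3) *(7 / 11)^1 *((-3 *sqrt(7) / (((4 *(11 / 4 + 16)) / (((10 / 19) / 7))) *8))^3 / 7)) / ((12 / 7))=-sqrt(7) / 10864656000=-0.00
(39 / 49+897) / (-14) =-21996 / 343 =-64.13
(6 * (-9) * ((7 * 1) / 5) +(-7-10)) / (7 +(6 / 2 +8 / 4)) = -463 / 60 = -7.72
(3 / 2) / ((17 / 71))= 213 / 34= 6.26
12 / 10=6 / 5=1.20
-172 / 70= -86 / 35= -2.46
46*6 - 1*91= 185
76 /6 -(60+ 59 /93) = -1487 /31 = -47.97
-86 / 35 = -2.46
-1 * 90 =-90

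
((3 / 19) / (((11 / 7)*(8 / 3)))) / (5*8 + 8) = 21 / 26752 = 0.00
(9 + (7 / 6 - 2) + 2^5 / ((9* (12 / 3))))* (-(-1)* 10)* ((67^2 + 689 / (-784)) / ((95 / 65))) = 37280488765 / 134064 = 278079.79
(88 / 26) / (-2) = -22 / 13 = -1.69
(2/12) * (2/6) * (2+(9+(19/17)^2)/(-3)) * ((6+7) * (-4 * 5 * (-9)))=-159640/867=-184.13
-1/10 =-0.10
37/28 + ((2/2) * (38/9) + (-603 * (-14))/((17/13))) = 27679741/4284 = 6461.19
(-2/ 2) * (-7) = 7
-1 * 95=-95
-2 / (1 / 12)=-24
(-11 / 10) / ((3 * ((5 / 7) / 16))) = -616 / 75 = -8.21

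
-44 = -44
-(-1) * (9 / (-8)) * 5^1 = -45 / 8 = -5.62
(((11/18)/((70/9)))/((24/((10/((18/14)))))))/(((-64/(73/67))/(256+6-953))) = 554873/1852416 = 0.30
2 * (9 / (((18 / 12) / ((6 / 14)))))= 36 / 7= 5.14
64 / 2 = 32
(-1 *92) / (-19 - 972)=92 / 991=0.09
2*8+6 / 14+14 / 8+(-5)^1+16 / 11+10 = 7587 / 308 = 24.63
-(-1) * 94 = 94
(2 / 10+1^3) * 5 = 6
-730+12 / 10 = -3644 / 5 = -728.80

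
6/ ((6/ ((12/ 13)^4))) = 20736/ 28561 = 0.73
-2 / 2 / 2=-1 / 2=-0.50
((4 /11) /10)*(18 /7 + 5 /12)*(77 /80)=251 /2400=0.10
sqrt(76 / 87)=2*sqrt(1653) / 87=0.93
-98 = -98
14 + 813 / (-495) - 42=-29.64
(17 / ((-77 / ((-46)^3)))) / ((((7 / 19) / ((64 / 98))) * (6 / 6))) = 1006064896 / 26411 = 38092.65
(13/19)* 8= 5.47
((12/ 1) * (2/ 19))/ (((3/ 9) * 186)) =12/ 589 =0.02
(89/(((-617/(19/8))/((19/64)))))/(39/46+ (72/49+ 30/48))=-36209383/1047498176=-0.03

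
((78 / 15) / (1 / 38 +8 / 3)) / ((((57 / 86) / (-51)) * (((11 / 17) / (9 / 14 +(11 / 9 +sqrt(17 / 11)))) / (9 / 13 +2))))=-11681380 / 10131 - 2087736 * sqrt(187) / 37147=-1921.58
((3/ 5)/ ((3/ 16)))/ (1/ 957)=15312/ 5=3062.40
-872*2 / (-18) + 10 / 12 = 1759 / 18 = 97.72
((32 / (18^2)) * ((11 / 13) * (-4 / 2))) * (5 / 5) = -176 / 1053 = -0.17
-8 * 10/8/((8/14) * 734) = -35/1468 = -0.02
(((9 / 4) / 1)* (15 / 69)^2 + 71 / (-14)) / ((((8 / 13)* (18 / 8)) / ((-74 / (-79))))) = -35374183 / 10531332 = -3.36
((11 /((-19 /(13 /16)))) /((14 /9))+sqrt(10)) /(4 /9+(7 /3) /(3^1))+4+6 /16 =9* sqrt(10) /11+17567 /4256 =6.71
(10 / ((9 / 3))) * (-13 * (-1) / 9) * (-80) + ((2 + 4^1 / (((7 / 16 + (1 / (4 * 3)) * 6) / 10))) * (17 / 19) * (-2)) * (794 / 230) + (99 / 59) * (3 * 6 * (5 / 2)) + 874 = 1003806203 / 3480705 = 288.39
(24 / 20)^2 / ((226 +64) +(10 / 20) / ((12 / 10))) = 432 / 87125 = 0.00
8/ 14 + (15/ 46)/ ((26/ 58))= 5437/ 4186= 1.30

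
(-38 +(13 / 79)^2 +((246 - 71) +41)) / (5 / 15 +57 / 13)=43331613 / 1148344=37.73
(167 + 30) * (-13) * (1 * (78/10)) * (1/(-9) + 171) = -51204634/15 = -3413642.27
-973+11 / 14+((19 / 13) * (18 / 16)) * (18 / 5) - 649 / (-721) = -180972931 / 187460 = -965.39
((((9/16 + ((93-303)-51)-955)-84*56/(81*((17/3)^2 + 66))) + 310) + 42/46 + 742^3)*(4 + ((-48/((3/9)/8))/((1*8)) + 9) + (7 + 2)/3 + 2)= -8362956259509747/162472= -51473215443.34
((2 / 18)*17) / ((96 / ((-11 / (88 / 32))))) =-17 / 216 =-0.08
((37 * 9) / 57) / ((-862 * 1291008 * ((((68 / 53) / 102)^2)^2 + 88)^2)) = -15113975665190762277 / 22295174951886219262961983848448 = -0.00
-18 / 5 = -3.60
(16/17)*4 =64/17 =3.76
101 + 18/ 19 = 1937/ 19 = 101.95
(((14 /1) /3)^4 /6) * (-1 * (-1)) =19208 /243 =79.05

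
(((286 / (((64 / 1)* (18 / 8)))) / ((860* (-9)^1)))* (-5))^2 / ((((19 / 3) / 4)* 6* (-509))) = -20449 / 60068708310528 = -0.00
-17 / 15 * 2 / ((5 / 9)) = -102 / 25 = -4.08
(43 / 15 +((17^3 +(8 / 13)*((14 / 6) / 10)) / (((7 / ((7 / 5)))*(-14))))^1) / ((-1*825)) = 0.08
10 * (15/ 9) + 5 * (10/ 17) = 1000/ 51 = 19.61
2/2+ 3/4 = 7/4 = 1.75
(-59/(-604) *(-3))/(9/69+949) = -69/223480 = -0.00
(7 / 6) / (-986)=-7 / 5916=-0.00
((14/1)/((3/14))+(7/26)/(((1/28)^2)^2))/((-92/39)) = -1614109/23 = -70178.65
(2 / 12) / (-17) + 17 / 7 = 1727 / 714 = 2.42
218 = 218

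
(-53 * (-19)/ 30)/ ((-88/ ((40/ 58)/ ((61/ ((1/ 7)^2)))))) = -1007/ 11441892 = -0.00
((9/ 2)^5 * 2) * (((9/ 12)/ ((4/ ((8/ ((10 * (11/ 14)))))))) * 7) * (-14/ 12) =-20253807/ 3520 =-5753.92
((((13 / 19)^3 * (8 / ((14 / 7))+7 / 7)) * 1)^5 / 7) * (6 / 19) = 959735494014201693750 / 2019089894973348173767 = 0.48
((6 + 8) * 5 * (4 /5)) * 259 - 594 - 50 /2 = 13885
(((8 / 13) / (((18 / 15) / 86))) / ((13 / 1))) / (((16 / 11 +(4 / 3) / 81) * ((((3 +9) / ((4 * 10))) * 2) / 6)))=3831300 / 166127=23.06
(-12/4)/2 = -3/2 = -1.50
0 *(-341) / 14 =0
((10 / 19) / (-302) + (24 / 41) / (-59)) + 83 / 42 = 1.96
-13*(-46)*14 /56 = 149.50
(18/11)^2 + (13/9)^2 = 46693/9801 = 4.76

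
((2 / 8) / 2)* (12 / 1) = 3 / 2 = 1.50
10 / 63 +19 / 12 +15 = 4219 / 252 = 16.74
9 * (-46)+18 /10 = -2061 /5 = -412.20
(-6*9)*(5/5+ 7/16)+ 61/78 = -23975/312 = -76.84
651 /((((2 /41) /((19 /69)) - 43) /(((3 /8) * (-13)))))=19778031 /266872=74.11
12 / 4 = 3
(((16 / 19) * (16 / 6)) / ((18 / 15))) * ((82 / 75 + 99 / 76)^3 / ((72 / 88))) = 28019385948323 / 890662584375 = 31.46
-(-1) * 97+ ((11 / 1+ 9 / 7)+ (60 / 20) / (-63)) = 2294 / 21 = 109.24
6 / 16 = 3 / 8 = 0.38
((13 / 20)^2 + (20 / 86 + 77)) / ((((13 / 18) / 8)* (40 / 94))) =564987141 / 279500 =2021.42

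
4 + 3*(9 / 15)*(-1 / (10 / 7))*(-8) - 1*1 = 327 / 25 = 13.08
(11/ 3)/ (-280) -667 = -560291/ 840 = -667.01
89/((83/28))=2492/83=30.02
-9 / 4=-2.25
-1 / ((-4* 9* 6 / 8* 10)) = 1 / 270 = 0.00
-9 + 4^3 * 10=631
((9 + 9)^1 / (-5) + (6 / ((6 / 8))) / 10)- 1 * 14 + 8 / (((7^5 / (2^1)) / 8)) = -1411148 / 84035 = -16.79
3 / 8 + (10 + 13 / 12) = 275 / 24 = 11.46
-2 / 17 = -0.12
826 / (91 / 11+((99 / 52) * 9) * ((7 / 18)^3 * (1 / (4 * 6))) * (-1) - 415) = -816431616 / 402057247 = -2.03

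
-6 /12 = -1 /2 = -0.50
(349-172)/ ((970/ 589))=104253/ 970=107.48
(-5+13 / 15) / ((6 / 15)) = -31 / 3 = -10.33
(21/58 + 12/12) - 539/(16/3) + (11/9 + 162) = 265267/4176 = 63.52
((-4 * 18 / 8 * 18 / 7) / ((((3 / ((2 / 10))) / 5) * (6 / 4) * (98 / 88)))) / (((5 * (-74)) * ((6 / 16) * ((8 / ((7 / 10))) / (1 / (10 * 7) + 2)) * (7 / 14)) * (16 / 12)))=13959 / 1586375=0.01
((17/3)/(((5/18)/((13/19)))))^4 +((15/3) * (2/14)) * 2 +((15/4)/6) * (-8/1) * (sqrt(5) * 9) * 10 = 21641555951482/570154375 - 450 * sqrt(5) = 36951.13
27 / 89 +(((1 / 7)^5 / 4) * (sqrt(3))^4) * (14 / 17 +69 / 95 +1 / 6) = 0.30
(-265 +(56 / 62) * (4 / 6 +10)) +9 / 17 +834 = 915658 / 1581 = 579.16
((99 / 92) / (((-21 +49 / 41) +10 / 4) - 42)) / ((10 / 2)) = -1353 / 372830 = -0.00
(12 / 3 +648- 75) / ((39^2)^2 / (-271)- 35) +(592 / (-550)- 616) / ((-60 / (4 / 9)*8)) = 43468781437 / 86238627750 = 0.50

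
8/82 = 4/41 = 0.10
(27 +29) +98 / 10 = 329 / 5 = 65.80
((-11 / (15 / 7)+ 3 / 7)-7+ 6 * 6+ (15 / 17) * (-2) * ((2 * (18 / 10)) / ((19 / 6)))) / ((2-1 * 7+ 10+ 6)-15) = -755933 / 135660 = -5.57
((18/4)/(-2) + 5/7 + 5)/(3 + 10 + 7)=97/560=0.17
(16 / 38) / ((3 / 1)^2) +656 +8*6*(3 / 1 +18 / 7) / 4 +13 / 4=726.15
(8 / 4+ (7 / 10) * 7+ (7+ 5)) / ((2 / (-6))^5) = -45927 / 10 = -4592.70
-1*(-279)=279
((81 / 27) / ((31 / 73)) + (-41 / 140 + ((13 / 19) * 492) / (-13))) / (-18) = 1576889 / 1484280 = 1.06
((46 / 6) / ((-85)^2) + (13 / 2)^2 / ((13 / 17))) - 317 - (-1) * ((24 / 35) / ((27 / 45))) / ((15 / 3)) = -158716711 / 606900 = -261.52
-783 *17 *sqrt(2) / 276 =-4437 *sqrt(2) / 92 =-68.21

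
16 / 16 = 1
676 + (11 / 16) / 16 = 173067 / 256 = 676.04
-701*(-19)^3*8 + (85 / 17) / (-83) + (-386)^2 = 3204984239 / 83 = 38614267.94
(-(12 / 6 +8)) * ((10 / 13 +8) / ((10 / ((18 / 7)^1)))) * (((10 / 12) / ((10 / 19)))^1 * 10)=-32490 / 91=-357.03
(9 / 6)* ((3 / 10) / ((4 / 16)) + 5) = 93 / 10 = 9.30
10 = 10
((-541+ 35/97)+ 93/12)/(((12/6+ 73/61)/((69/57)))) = -290085683/1437540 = -201.79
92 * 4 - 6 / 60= 3679 / 10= 367.90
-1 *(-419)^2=-175561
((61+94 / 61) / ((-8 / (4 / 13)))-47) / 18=-26119 / 9516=-2.74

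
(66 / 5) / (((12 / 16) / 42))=3696 / 5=739.20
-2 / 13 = -0.15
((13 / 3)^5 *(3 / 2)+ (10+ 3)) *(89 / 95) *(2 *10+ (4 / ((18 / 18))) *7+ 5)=1761323083 / 15390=114445.94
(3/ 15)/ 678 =1/ 3390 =0.00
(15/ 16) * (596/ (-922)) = -2235/ 3688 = -0.61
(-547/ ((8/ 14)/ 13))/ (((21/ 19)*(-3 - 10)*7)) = 10393/ 84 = 123.73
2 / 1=2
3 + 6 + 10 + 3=22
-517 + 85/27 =-13874/27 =-513.85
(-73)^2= 5329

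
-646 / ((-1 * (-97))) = -646 / 97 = -6.66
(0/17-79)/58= -79/58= -1.36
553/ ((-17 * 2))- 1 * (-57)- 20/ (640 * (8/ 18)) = 40.66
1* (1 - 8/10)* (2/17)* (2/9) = 4/765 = 0.01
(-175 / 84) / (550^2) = -0.00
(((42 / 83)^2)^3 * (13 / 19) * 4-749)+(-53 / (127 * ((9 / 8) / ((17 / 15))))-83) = -88649929270565656568 / 106502461326818595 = -832.37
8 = 8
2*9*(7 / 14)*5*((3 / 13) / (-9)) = -15 / 13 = -1.15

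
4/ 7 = 0.57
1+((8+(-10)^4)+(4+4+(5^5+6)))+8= 13156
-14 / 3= -4.67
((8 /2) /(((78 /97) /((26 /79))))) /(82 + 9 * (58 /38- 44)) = -7372 /1352085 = -0.01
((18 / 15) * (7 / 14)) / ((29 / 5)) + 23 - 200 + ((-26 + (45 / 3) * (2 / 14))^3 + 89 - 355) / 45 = -216893879 / 447615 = -484.55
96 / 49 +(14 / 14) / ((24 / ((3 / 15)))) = 11569 / 5880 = 1.97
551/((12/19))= 10469/12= 872.42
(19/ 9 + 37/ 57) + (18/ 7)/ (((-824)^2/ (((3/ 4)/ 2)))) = 8973351433/ 3250937088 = 2.76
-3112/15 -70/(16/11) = -30671/120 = -255.59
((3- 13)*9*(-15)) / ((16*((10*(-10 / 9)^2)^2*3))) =59049 / 320000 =0.18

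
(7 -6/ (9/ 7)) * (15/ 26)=35/ 26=1.35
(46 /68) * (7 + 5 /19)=1587 /323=4.91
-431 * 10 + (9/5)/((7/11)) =-150751/35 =-4307.17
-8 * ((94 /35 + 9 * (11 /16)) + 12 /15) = -5417 /70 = -77.39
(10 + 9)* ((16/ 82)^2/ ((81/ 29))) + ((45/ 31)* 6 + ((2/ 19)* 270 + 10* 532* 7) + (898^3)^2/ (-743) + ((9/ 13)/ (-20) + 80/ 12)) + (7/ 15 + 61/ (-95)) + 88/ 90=-10934511736257345741076724899/ 15492809786220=-705779770560598.44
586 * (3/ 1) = 1758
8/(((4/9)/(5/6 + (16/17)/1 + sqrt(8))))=543/17 + 36 *sqrt(2)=82.85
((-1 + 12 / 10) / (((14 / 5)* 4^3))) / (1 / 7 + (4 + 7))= 1 / 9984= 0.00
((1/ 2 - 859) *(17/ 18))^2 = 657405.65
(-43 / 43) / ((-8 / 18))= 9 / 4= 2.25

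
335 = 335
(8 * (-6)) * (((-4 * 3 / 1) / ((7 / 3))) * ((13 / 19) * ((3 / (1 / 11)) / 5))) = 741312 / 665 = 1114.75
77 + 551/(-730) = 55659/730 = 76.25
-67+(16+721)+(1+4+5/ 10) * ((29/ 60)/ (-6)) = 482081/ 720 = 669.56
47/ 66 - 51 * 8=-26881/ 66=-407.29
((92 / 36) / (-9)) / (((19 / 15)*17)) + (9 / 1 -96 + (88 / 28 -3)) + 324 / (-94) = -259138745 / 2869209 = -90.32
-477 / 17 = -28.06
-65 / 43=-1.51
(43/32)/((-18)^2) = 43/10368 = 0.00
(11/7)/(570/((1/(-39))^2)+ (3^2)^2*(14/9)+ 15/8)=88/48557481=0.00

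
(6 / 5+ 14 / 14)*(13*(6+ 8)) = 2002 / 5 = 400.40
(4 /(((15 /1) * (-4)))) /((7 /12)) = -4 /35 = -0.11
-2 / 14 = -1 / 7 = -0.14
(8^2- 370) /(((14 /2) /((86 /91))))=-26316 /637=-41.31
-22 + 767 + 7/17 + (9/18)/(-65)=1647343/2210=745.40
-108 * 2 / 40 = -27 / 5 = -5.40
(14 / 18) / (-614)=-7 / 5526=-0.00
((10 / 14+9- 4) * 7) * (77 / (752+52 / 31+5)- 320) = -300947720 / 23519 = -12795.94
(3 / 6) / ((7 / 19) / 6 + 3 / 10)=285 / 206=1.38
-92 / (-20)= 23 / 5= 4.60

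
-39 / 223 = -0.17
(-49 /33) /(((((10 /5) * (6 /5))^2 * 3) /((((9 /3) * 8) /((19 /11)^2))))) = -13475 /19494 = -0.69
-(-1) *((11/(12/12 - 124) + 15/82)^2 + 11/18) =37511/60516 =0.62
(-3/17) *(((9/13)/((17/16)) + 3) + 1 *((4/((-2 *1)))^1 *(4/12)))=-1979/3757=-0.53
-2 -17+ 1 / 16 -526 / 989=-308083 / 15824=-19.47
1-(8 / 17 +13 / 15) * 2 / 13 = 2633 / 3315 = 0.79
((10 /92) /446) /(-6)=-5 /123096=-0.00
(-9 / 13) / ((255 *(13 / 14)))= -42 / 14365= -0.00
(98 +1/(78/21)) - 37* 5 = -2255/26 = -86.73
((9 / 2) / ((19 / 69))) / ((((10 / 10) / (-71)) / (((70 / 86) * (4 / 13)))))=-3086370 / 10621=-290.59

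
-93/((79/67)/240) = -1495440/79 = -18929.62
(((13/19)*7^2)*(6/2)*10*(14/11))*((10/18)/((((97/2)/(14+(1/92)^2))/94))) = 206948098175/10724417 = 19296.91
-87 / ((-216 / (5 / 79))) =145 / 5688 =0.03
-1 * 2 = -2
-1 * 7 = -7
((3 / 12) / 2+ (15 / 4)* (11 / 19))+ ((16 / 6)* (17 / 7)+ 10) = 59921 / 3192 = 18.77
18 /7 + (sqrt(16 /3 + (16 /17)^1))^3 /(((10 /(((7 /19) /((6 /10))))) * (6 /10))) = 44800 * sqrt(255) /444771 + 18 /7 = 4.18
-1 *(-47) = 47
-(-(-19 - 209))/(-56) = 57/14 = 4.07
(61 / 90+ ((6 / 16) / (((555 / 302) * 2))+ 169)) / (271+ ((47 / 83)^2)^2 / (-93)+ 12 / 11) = 36597970544565287 / 58652055968988720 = 0.62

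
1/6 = 0.17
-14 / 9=-1.56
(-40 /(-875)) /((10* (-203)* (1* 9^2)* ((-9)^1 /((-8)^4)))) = 16384 /129488625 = 0.00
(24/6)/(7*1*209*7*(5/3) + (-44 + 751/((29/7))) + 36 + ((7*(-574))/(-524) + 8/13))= 1185288/5111522651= 0.00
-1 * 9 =-9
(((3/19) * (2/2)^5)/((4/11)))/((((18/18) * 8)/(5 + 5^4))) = 10395/304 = 34.19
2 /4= 1 /2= 0.50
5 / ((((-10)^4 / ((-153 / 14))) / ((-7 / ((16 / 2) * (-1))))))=-0.00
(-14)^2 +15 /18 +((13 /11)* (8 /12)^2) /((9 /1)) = 350861 /1782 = 196.89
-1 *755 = -755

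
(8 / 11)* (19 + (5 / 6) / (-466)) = 9658 / 699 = 13.82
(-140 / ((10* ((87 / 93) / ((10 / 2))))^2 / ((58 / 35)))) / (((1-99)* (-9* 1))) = -961 / 12789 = -0.08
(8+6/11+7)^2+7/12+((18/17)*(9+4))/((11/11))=6319331/24684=256.01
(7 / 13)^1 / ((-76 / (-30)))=105 / 494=0.21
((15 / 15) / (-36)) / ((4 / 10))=-5 / 72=-0.07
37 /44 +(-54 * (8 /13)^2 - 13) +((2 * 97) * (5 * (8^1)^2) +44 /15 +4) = 6921539359 /111540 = 62054.32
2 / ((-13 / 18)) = -36 / 13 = -2.77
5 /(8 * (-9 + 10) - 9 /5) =25 /31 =0.81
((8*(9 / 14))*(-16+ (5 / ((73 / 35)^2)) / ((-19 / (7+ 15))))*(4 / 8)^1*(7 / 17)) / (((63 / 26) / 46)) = -4197400272 / 12048869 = -348.36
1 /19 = 0.05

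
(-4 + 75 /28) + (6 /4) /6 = -15 /14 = -1.07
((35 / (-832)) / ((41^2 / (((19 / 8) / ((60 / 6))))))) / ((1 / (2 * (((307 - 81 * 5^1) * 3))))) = 19551 / 5594368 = 0.00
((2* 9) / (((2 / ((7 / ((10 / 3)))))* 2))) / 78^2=21 / 13520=0.00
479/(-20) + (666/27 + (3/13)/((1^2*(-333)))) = 20663/28860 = 0.72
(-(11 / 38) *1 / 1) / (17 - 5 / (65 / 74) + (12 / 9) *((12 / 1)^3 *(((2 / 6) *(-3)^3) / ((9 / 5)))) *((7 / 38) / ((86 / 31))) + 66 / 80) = 11180 / 29074977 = 0.00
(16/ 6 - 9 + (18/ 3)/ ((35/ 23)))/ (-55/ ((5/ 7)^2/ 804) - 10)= 251/ 9101526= 0.00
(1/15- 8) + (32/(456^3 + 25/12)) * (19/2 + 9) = -135401165663/17067387255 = -7.93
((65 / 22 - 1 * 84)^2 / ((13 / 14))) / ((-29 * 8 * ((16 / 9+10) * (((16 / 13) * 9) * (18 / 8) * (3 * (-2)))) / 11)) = 22253623 / 116861184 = 0.19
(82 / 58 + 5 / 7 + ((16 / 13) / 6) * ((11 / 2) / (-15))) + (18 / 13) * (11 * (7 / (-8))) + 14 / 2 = -2030263 / 475020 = -4.27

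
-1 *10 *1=-10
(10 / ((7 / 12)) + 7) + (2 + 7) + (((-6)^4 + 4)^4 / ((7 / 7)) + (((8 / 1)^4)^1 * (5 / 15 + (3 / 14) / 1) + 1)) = 59978100047821 / 21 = 2856100002277.19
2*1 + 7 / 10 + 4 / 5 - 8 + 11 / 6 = -8 / 3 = -2.67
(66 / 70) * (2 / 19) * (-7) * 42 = -29.18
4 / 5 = 0.80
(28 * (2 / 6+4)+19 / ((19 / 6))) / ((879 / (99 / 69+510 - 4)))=4458322 / 60651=73.51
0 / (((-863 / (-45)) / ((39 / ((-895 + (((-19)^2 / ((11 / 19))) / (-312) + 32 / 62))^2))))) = 0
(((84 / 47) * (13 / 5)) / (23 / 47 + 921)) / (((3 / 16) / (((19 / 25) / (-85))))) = -55328 / 230084375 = -0.00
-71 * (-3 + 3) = 0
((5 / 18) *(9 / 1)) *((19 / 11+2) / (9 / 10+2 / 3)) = 3075 / 517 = 5.95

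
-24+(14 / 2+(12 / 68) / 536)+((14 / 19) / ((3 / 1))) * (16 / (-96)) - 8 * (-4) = 23309009 / 1558152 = 14.96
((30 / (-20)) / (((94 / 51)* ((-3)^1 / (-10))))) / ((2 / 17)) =-4335 / 188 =-23.06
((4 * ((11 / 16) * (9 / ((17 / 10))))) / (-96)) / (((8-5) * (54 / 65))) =-3575 / 58752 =-0.06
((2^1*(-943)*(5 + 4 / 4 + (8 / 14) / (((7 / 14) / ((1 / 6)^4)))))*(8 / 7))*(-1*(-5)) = -64672.36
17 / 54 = 0.31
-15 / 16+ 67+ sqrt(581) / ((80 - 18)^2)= sqrt(581) / 3844+ 1057 / 16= 66.07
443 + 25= 468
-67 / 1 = -67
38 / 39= 0.97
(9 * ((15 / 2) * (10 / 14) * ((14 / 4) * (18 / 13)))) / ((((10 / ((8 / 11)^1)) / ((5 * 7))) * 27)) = 3150 / 143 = 22.03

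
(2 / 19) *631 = 66.42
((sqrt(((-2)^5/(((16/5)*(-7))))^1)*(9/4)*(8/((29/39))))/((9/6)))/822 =78*sqrt(70)/27811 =0.02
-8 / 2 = -4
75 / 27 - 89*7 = -5582 / 9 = -620.22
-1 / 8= -0.12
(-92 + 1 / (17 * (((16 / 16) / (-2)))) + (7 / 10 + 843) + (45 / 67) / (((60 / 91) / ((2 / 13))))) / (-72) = -2140577 / 205020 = -10.44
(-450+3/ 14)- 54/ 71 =-447843/ 994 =-450.55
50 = 50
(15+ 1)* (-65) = -1040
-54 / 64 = -27 / 32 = -0.84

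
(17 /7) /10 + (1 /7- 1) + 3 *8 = 1637 /70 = 23.39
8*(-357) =-2856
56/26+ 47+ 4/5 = 3247/65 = 49.95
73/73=1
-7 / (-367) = 7 / 367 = 0.02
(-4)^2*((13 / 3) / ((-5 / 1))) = -208 / 15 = -13.87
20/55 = 4/11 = 0.36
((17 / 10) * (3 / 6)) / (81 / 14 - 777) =-119 / 107970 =-0.00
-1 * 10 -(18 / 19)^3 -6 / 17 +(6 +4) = -140298 / 116603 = -1.20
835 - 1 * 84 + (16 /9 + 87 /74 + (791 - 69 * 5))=1199.95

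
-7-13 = -20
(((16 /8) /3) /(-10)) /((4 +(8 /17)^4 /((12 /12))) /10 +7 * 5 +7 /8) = -668168 /363616065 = -0.00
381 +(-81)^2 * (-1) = -6180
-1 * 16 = -16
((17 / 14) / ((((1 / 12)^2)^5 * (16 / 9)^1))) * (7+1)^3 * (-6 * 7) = -909442245722112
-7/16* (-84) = 36.75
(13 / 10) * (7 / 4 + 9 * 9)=4303 / 40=107.58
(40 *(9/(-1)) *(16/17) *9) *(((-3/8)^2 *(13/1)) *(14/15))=-88452/17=-5203.06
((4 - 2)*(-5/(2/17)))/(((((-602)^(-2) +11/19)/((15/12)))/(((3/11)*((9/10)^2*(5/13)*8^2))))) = -189631517040/190021403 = -997.95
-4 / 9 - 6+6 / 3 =-40 / 9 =-4.44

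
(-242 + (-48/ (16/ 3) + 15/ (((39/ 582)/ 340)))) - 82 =985071/ 13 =75774.69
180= 180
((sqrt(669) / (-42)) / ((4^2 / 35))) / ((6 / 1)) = -5 * sqrt(669) / 576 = -0.22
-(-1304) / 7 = 1304 / 7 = 186.29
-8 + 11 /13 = -93 /13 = -7.15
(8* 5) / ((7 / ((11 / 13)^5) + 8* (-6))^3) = -167089926776626040 / 135116021165888907773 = -0.00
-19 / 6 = -3.17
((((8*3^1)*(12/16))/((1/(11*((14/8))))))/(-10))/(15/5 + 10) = -693/260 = -2.67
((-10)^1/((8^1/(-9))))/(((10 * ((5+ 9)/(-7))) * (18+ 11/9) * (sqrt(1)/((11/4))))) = -891/11072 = -0.08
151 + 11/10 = 1521/10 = 152.10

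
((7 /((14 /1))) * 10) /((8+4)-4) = 0.62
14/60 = 7/30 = 0.23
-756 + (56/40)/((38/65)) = -753.61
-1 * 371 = -371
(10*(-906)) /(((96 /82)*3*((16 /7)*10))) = -43337 /384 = -112.86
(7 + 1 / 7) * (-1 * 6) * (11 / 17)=-3300 / 119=-27.73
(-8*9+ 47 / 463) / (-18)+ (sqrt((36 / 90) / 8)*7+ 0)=7*sqrt(5) / 10+ 33289 / 8334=5.56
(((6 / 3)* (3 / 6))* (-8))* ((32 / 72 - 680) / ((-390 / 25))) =-122320 / 351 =-348.49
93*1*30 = 2790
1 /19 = 0.05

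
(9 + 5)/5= 14/5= 2.80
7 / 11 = 0.64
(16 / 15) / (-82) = -8 / 615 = -0.01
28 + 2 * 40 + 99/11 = 117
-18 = -18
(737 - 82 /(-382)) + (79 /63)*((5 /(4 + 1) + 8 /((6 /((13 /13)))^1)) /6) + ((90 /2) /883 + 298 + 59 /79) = 2237203705841 /2158421094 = 1036.50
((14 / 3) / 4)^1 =1.17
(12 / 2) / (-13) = -0.46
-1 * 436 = -436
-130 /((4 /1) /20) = -650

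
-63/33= -21/11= -1.91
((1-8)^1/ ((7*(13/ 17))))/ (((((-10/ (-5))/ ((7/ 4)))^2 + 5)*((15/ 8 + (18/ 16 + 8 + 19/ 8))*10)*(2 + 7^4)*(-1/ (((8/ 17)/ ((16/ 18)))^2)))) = 196/ 1083860245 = 0.00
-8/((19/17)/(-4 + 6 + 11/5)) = -2856/95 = -30.06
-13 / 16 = -0.81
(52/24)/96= 13/576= 0.02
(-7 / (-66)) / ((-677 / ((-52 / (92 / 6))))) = 91 / 171281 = 0.00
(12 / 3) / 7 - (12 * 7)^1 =-584 / 7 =-83.43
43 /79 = 0.54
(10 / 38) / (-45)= -0.01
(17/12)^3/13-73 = -72.78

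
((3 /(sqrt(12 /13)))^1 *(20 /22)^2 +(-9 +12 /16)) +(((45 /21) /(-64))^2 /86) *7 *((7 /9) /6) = -17436647 /2113536 +50 *sqrt(39) /121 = -5.67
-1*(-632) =632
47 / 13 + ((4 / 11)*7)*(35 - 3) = 85.07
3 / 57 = 1 / 19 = 0.05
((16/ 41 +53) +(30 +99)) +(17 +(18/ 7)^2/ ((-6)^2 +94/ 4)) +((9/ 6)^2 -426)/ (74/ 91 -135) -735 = -6216240439653/ 11677183924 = -532.34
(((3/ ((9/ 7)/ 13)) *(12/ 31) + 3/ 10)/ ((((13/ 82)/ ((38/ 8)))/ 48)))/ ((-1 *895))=-34896084/ 1803425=-19.35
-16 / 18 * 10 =-80 / 9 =-8.89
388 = 388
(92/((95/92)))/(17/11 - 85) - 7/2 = -398339/87210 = -4.57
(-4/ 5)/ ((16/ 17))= -17/ 20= -0.85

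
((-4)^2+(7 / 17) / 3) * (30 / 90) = 823 / 153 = 5.38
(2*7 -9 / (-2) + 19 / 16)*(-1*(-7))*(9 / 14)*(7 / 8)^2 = 138915 / 2048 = 67.83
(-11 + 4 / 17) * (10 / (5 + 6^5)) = -1830 / 132277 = -0.01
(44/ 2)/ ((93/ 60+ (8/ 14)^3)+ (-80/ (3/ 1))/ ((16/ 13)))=-452760/ 410161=-1.10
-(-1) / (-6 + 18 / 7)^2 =0.09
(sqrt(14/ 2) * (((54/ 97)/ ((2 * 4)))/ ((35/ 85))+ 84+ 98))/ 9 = 494771 * sqrt(7)/ 24444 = 53.55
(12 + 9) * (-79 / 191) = -1659 / 191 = -8.69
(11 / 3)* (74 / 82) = 407 / 123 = 3.31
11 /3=3.67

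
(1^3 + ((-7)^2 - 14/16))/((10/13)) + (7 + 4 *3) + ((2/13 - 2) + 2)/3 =258691/3120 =82.91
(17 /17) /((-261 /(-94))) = 0.36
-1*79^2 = -6241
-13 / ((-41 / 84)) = 1092 / 41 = 26.63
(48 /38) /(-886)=-12 /8417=-0.00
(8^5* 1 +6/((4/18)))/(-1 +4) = 10931.67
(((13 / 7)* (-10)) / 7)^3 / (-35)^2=-87880 / 5764801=-0.02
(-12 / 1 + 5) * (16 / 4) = -28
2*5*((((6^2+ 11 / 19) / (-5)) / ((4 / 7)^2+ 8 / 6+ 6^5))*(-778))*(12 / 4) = 119226555 / 5430751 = 21.95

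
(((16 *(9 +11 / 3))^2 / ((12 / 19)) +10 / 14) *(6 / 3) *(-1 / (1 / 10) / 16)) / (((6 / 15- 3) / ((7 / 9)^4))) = 11441.96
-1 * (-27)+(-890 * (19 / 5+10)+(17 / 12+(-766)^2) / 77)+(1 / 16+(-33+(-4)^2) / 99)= -51391583 / 11088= -4634.88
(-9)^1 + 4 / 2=-7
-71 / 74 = -0.96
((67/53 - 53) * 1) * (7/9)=-6398/159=-40.24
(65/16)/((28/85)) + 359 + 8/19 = 3164367/8512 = 371.75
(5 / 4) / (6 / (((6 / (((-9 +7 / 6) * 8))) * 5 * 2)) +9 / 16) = -0.22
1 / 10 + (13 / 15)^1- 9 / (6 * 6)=43 / 60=0.72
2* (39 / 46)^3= 59319 / 48668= 1.22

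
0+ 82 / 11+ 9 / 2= 263 / 22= 11.95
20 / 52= 5 / 13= 0.38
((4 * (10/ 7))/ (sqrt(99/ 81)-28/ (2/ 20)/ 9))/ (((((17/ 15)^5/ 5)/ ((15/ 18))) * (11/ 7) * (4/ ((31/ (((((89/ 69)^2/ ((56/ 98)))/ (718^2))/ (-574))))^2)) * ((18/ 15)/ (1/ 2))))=-20691861730111981783128216420000000000/ 76729899116616093007-221698518536914090533516604500000000 * sqrt(11)/ 76729899116616093007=-279254277398580107.87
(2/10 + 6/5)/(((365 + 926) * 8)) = 7/51640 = 0.00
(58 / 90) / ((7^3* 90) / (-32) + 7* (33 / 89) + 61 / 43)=-1775728 / 2647077885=-0.00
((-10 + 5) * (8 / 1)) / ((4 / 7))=-70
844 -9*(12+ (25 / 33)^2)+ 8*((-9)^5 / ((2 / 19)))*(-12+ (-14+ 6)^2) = -28236670977 / 121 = -233360917.17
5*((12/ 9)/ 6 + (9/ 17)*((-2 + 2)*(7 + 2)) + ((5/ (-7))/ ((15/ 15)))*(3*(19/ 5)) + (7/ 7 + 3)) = -1235/ 63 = -19.60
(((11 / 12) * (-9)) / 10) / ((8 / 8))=-33 / 40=-0.82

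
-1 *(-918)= 918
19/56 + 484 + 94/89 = 2419211/4984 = 485.40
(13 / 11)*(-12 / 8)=-39 / 22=-1.77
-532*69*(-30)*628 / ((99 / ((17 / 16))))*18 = 1469604780 / 11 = 133600434.55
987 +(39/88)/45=1302853/1320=987.01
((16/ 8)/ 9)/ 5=2/ 45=0.04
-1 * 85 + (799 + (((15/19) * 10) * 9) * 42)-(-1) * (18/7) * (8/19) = 492006/133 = 3699.29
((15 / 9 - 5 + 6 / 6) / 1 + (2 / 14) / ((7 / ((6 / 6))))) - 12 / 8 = -1121 / 294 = -3.81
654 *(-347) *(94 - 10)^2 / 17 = -1601274528 / 17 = -94192619.29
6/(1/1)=6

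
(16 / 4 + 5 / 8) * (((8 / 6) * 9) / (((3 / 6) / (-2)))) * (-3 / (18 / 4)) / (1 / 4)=592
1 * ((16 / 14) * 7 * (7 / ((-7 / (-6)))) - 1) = 47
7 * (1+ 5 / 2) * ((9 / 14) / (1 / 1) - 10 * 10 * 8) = -19584.25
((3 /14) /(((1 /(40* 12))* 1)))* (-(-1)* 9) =6480 /7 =925.71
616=616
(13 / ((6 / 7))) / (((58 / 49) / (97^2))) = 41954731 / 348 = 120559.57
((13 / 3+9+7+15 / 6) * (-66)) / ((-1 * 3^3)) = 1507 / 27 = 55.81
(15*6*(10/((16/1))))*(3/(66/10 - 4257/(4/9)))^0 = 225/4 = 56.25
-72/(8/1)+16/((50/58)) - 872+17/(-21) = -453206/525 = -863.25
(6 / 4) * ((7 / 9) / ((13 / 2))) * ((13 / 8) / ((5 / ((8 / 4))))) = 7 / 60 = 0.12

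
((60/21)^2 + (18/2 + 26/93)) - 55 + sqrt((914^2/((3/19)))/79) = -171148/4557 + 914 * sqrt(4503)/237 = 221.23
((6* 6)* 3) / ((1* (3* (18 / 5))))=10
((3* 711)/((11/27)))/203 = 57591/2233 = 25.79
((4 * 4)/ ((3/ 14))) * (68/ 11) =15232/ 33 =461.58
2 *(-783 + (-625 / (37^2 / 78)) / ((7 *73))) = -1566.14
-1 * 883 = -883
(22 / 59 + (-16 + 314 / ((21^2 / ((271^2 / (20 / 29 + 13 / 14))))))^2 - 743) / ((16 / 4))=105442080851427835049 / 404318711916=260789515.16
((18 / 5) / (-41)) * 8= -144 / 205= -0.70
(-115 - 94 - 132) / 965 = -341 / 965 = -0.35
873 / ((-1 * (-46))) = 873 / 46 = 18.98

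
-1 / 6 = -0.17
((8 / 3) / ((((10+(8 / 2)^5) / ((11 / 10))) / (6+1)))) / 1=14 / 705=0.02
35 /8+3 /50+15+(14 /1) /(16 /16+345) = 673851 /34600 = 19.48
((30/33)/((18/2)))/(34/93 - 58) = -31/17688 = -0.00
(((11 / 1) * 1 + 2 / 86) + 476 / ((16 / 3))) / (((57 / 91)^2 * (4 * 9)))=47607469 / 6705936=7.10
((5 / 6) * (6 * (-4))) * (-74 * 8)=11840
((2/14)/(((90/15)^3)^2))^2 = 1/106662334464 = 0.00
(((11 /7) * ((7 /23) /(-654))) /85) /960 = -11 /1227427200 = -0.00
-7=-7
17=17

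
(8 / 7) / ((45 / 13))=104 / 315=0.33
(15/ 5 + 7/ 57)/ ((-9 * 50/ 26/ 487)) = -87.87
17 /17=1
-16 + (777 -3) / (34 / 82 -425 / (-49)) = 69.17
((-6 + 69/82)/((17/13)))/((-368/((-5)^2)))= 137475/512992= 0.27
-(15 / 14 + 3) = -57 / 14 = -4.07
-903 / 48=-18.81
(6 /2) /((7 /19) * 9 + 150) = 19 /971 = 0.02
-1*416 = -416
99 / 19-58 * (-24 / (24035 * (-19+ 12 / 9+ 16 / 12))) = 6132339 / 1177715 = 5.21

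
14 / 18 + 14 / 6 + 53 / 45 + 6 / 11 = 4.83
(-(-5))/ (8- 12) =-5/ 4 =-1.25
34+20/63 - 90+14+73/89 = -229115/5607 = -40.86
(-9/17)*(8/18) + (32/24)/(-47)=-632/2397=-0.26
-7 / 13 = -0.54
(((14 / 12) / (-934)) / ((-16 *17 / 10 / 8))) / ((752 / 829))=29015 / 71641536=0.00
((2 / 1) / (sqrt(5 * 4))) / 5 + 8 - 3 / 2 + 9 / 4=sqrt(5) / 25 + 35 / 4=8.84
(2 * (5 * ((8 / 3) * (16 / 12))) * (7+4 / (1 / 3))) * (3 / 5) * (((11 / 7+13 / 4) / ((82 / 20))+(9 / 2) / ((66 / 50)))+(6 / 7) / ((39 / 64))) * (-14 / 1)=-598036096 / 17589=-34000.57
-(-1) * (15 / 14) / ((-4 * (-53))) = 15 / 2968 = 0.01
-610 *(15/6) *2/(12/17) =-25925/6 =-4320.83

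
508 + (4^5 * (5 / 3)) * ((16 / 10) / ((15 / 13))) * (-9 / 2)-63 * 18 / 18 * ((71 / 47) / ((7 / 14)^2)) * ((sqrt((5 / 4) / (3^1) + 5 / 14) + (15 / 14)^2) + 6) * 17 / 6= -58730969 / 3290-1207 * sqrt(1365) / 47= -18800.16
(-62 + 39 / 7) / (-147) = 395 / 1029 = 0.38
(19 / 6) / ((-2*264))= -19 / 3168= -0.01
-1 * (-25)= 25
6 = 6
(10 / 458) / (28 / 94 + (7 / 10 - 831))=-2350 / 89333129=-0.00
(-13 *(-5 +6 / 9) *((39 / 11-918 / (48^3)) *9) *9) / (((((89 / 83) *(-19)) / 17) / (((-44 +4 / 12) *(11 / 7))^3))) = 4351328514.47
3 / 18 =1 / 6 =0.17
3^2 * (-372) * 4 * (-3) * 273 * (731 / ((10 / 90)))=72158787792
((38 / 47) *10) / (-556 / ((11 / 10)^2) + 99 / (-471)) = -7218860 / 410460071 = -0.02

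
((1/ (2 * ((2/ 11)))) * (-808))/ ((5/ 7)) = -15554/ 5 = -3110.80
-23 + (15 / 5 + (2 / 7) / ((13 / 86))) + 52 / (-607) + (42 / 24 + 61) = 9844215 / 220948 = 44.55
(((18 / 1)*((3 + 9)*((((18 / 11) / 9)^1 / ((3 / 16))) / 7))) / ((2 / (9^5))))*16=1088391168 / 77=14134950.23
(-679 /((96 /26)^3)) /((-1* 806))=114751 /6856704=0.02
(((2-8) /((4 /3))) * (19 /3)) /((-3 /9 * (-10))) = -171 /20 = -8.55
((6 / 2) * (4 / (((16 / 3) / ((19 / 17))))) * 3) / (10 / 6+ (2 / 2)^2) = 1539 / 544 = 2.83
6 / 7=0.86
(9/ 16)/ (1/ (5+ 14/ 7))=63/ 16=3.94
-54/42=-9/7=-1.29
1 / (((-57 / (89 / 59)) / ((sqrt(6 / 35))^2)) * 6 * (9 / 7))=-0.00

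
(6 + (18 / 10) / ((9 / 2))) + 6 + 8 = 102 / 5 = 20.40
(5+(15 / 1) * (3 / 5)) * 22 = 308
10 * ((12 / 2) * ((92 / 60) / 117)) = 92 / 117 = 0.79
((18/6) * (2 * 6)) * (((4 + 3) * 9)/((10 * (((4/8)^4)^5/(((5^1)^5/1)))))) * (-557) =-413950279680000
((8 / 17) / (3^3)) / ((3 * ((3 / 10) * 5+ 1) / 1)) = 16 / 6885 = 0.00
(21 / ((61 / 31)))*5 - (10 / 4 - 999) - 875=21333 / 122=174.86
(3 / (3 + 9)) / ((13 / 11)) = 11 / 52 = 0.21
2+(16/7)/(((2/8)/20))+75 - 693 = -3032/7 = -433.14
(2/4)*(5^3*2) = 125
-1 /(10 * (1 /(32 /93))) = -16 /465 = -0.03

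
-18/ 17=-1.06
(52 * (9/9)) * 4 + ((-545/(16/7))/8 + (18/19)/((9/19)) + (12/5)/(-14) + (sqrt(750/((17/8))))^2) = 40590619/76160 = 532.97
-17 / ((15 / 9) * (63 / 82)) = -1394 / 105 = -13.28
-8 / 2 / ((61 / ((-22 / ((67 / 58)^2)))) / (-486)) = -143871552 / 273829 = -525.41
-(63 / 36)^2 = -3.06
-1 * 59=-59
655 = 655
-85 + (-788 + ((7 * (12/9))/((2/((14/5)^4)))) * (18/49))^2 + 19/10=363985283597/781250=465901.16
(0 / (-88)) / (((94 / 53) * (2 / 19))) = 0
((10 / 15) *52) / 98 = 0.35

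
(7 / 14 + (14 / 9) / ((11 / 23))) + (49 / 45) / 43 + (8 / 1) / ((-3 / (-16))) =1977143 / 42570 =46.44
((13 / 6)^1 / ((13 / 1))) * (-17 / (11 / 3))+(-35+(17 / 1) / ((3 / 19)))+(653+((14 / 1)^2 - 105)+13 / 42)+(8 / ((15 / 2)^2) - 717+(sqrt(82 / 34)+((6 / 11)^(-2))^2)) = sqrt(697) / 17+276031541 / 2494800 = 112.20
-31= -31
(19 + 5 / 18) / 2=347 / 36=9.64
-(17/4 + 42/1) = -185/4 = -46.25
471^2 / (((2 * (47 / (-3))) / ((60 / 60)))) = -7080.03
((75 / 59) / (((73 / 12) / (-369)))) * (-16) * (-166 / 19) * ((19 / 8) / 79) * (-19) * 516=1080961588800 / 340253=3176934.78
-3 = -3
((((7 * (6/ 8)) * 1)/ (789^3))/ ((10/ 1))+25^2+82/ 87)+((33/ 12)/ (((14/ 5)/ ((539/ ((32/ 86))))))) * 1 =6225194388214103/ 3038699306880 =2048.64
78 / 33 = 26 / 11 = 2.36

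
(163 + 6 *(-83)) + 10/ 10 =-334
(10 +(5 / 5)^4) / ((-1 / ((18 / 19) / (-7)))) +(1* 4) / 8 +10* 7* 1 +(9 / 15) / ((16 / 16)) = 72.59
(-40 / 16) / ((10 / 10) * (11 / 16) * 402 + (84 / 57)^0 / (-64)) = -160 / 17687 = -0.01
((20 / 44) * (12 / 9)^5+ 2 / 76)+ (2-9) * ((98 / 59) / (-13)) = 220957475 / 77907258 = 2.84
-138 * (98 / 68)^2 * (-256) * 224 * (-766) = -3638547161088 / 289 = -12590128585.08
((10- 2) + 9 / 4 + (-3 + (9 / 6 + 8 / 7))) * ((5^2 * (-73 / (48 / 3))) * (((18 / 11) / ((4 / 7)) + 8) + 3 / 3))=-131942025 / 9856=-13386.97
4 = 4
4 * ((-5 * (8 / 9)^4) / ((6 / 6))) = -81920 / 6561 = -12.49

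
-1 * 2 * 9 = -18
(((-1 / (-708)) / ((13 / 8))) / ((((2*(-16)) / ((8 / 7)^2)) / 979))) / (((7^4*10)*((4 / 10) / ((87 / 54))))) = -28391 / 4872786282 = -0.00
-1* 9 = -9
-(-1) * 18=18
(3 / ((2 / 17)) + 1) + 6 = 65 / 2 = 32.50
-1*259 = -259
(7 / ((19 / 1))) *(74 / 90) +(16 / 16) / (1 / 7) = 6244 / 855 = 7.30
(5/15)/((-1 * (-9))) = 1/27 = 0.04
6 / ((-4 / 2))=-3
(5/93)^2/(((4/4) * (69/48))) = 400/198927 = 0.00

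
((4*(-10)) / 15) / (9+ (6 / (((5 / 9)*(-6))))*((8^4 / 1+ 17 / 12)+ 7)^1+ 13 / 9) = 480 / 1327951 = 0.00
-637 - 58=-695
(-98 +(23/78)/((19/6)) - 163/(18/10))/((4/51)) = -1780546/741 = -2402.90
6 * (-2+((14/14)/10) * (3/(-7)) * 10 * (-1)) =-66/7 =-9.43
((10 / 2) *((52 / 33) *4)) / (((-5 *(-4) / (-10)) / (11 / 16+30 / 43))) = -61945 / 2838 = -21.83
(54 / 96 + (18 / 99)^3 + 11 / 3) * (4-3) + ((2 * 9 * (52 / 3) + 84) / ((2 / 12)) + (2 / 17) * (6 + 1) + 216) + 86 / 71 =200359914439 / 77112816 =2598.27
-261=-261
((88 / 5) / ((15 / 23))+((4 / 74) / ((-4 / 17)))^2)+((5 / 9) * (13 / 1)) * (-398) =-3508287703 / 1232100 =-2847.41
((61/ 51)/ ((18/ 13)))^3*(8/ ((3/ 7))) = 3490740799/ 290107737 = 12.03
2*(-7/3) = -14/3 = -4.67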